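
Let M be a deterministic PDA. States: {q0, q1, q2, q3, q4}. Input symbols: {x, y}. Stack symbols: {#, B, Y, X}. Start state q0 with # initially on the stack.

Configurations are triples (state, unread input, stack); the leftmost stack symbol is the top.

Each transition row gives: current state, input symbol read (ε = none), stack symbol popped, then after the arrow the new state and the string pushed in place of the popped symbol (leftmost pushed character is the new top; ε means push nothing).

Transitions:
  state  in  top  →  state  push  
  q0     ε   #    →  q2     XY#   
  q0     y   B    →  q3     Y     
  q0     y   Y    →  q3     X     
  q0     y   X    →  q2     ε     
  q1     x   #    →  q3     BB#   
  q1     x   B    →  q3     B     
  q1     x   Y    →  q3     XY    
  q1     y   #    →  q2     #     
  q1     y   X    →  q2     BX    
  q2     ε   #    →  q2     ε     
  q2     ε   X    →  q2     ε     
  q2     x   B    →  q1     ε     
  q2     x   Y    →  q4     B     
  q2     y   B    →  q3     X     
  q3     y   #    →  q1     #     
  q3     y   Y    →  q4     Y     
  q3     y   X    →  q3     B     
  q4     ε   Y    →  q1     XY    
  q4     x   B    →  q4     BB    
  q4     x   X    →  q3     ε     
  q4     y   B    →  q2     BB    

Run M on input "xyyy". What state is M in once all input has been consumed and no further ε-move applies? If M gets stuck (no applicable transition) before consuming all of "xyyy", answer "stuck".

(q0, xyyy, #)
  ε-move, top #: go to q2, push XY# → (q2, xyyy, XY#)
  ε-move, top X: go to q2, push ε → (q2, xyyy, Y#)
  read x, top Y: go to q4, push B → (q4, yyy, B#)
  read y, top B: go to q2, push BB → (q2, yy, BB#)
  read y, top B: go to q3, push X → (q3, y, XB#)
  read y, top X: go to q3, push B → (q3, ε, BB#)
All input consumed; M is in state q3.

q3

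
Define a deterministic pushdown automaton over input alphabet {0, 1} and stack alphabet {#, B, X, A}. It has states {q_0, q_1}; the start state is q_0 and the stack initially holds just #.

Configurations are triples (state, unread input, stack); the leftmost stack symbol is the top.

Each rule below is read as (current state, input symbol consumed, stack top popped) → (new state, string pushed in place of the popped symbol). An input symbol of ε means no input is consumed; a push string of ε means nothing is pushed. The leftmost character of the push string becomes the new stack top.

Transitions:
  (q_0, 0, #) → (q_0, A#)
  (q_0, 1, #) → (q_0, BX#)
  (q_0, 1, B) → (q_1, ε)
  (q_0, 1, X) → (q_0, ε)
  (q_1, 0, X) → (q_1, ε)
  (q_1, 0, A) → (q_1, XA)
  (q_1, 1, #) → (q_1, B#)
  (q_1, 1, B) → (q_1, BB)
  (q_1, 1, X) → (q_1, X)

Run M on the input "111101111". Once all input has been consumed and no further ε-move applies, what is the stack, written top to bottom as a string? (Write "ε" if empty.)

BBBB#

(q_0, 111101111, #) ⊢ (q_0, 11101111, BX#) ⊢ (q_1, 1101111, X#) ⊢ (q_1, 101111, X#) ⊢ (q_1, 01111, X#) ⊢ (q_1, 1111, #) ⊢ (q_1, 111, B#) ⊢ (q_1, 11, BB#) ⊢ (q_1, 1, BBB#) ⊢ (q_1, ε, BBBB#)
All input consumed in state q_1 with stack BBBB#.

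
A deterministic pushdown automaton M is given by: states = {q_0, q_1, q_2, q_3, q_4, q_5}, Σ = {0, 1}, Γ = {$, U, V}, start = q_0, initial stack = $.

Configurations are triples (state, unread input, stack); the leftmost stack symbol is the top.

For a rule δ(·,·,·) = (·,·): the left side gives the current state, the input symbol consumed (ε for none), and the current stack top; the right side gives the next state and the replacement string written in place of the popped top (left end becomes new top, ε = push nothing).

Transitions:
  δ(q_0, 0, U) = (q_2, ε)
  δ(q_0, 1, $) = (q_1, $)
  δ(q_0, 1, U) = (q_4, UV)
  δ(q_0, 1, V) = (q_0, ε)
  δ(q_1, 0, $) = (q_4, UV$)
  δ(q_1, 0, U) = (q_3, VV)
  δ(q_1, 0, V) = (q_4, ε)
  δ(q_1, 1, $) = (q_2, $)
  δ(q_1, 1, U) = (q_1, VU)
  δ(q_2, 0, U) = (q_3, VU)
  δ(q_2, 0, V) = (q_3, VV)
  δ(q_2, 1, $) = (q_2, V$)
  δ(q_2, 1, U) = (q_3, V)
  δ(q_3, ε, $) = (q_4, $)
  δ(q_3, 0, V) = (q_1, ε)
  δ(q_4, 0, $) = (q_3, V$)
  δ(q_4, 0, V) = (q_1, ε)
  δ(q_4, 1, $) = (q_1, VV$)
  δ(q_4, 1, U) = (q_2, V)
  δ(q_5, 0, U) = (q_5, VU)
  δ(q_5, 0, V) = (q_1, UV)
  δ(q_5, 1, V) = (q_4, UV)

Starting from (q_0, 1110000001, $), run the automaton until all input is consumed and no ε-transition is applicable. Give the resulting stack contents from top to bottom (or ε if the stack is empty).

(q_0, 1110000001, $)
  read 1, top $: go to q_1, push $ → (q_1, 110000001, $)
  read 1, top $: go to q_2, push $ → (q_2, 10000001, $)
  read 1, top $: go to q_2, push V$ → (q_2, 0000001, V$)
  read 0, top V: go to q_3, push VV → (q_3, 000001, VV$)
  read 0, top V: go to q_1, push ε → (q_1, 00001, V$)
  read 0, top V: go to q_4, push ε → (q_4, 0001, $)
  read 0, top $: go to q_3, push V$ → (q_3, 001, V$)
  read 0, top V: go to q_1, push ε → (q_1, 01, $)
  read 0, top $: go to q_4, push UV$ → (q_4, 1, UV$)
  read 1, top U: go to q_2, push V → (q_2, ε, VV$)
All input consumed in state q_2 with stack VV$.

VV$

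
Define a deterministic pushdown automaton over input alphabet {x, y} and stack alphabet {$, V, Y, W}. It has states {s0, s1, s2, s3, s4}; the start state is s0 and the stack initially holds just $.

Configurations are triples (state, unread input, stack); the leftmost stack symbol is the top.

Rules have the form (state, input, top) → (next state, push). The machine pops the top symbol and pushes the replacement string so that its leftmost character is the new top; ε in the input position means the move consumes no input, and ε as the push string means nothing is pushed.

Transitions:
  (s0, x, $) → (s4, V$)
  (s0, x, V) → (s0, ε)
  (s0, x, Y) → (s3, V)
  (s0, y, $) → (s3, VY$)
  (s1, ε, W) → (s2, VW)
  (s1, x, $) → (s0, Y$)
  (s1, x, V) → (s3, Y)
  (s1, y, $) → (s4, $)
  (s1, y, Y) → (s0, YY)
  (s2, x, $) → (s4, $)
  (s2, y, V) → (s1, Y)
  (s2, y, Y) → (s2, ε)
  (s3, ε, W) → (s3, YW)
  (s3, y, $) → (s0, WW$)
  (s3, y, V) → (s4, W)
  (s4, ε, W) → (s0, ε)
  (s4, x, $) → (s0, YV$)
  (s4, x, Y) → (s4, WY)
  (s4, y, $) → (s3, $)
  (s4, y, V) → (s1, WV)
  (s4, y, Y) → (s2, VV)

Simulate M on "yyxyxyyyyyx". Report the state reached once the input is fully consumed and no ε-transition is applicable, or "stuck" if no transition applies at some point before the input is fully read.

(s0, yyxyxyyyyyx, $)
  read y, top $: go to s3, push VY$ → (s3, yxyxyyyyyx, VY$)
  read y, top V: go to s4, push W → (s4, xyxyyyyyx, WY$)
  ε-move, top W: go to s0, push ε → (s0, xyxyyyyyx, Y$)
  read x, top Y: go to s3, push V → (s3, yxyyyyyx, V$)
  read y, top V: go to s4, push W → (s4, xyyyyyx, W$)
  ε-move, top W: go to s0, push ε → (s0, xyyyyyx, $)
  read x, top $: go to s4, push V$ → (s4, yyyyyx, V$)
  read y, top V: go to s1, push WV → (s1, yyyyx, WV$)
  ε-move, top W: go to s2, push VW → (s2, yyyyx, VWV$)
  read y, top V: go to s1, push Y → (s1, yyyx, YWV$)
  read y, top Y: go to s0, push YY → (s0, yyx, YYWV$)
No transition for (s0, y, top Y); M blocks with input yyx remaining.

stuck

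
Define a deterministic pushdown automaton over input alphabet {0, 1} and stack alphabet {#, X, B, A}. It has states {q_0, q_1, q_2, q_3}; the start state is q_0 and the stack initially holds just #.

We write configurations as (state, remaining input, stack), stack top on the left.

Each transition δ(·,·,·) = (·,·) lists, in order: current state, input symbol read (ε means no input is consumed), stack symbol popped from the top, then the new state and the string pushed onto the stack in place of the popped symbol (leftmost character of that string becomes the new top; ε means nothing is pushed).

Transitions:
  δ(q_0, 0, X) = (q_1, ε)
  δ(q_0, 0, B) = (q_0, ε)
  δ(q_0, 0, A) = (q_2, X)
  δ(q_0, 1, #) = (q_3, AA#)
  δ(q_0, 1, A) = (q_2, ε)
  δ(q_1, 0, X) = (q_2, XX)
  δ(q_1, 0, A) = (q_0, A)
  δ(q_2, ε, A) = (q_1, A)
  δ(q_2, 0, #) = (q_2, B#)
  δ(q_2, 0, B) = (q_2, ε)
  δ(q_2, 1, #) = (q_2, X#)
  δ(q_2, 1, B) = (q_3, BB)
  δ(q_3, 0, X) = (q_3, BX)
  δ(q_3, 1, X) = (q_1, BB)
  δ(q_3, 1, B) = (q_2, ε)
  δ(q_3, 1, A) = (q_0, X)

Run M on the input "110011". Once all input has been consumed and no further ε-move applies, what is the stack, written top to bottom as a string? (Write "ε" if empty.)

X#

(q_0, 110011, #)
  read 1, top #: go to q_3, push AA# → (q_3, 10011, AA#)
  read 1, top A: go to q_0, push X → (q_0, 0011, XA#)
  read 0, top X: go to q_1, push ε → (q_1, 011, A#)
  read 0, top A: go to q_0, push A → (q_0, 11, A#)
  read 1, top A: go to q_2, push ε → (q_2, 1, #)
  read 1, top #: go to q_2, push X# → (q_2, ε, X#)
All input consumed in state q_2 with stack X#.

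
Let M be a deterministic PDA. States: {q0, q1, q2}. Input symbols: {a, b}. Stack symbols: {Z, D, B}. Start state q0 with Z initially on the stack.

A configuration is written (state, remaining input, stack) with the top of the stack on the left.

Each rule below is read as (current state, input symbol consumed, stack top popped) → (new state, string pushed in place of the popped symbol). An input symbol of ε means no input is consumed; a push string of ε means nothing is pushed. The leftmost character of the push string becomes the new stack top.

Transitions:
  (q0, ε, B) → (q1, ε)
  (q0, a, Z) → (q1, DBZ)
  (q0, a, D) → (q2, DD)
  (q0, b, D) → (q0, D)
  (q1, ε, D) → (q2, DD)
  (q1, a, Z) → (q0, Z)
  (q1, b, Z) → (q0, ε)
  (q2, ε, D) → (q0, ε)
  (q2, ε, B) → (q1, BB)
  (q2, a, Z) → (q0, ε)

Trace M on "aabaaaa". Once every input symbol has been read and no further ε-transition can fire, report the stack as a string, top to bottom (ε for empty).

DBZ

(q0, aabaaaa, Z)
  read a, top Z: go to q1, push DBZ → (q1, abaaaa, DBZ)
  ε-move, top D: go to q2, push DD → (q2, abaaaa, DDBZ)
  ε-move, top D: go to q0, push ε → (q0, abaaaa, DBZ)
  read a, top D: go to q2, push DD → (q2, baaaa, DDBZ)
  ε-move, top D: go to q0, push ε → (q0, baaaa, DBZ)
  read b, top D: go to q0, push D → (q0, aaaa, DBZ)
  read a, top D: go to q2, push DD → (q2, aaa, DDBZ)
  ε-move, top D: go to q0, push ε → (q0, aaa, DBZ)
  read a, top D: go to q2, push DD → (q2, aa, DDBZ)
  ε-move, top D: go to q0, push ε → (q0, aa, DBZ)
  read a, top D: go to q2, push DD → (q2, a, DDBZ)
  ε-move, top D: go to q0, push ε → (q0, a, DBZ)
  read a, top D: go to q2, push DD → (q2, ε, DDBZ)
  ε-move, top D: go to q0, push ε → (q0, ε, DBZ)
All input consumed in state q0 with stack DBZ.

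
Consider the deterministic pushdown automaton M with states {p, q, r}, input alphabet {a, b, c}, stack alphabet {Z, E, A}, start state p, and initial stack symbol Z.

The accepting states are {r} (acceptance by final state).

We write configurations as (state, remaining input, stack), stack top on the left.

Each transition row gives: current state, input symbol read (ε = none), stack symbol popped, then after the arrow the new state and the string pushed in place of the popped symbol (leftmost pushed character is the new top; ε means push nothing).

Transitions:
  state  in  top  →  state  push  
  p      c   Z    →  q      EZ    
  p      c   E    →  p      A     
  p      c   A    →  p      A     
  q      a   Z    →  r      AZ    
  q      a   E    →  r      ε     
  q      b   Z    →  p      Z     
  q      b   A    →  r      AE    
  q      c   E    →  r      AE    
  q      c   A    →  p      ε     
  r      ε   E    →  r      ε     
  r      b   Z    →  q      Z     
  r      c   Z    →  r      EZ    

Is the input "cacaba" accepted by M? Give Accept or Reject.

(p, cacaba, Z)
  read c, top Z: go to q, push EZ → (q, acaba, EZ)
  read a, top E: go to r, push ε → (r, caba, Z)
  read c, top Z: go to r, push EZ → (r, aba, EZ)
  ε-move, top E: go to r, push ε → (r, aba, Z)
No transition applies at (r, aba, Z); input not fully consumed.

Reject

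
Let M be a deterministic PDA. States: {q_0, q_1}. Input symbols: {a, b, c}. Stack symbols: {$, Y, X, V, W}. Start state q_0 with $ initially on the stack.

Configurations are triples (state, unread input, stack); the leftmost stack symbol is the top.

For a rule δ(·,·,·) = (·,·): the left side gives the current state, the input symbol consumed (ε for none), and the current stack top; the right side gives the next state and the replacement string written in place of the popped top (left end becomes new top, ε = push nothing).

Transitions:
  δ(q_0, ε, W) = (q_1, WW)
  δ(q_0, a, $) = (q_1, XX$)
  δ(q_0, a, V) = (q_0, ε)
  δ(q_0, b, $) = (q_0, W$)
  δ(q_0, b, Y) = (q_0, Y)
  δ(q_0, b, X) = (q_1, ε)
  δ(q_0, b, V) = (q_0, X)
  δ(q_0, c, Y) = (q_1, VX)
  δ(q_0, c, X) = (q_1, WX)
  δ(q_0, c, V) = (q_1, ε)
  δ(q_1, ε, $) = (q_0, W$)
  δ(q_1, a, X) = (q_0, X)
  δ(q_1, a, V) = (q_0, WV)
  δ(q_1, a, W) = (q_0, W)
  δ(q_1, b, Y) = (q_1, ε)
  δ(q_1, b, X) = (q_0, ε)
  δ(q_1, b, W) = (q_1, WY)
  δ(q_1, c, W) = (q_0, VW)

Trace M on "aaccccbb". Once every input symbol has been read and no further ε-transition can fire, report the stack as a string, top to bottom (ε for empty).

WXX$

(q_0, aaccccbb, $)
  read a, top $: go to q_1, push XX$ → (q_1, accccbb, XX$)
  read a, top X: go to q_0, push X → (q_0, ccccbb, XX$)
  read c, top X: go to q_1, push WX → (q_1, cccbb, WXX$)
  read c, top W: go to q_0, push VW → (q_0, ccbb, VWXX$)
  read c, top V: go to q_1, push ε → (q_1, cbb, WXX$)
  read c, top W: go to q_0, push VW → (q_0, bb, VWXX$)
  read b, top V: go to q_0, push X → (q_0, b, XWXX$)
  read b, top X: go to q_1, push ε → (q_1, ε, WXX$)
All input consumed in state q_1 with stack WXX$.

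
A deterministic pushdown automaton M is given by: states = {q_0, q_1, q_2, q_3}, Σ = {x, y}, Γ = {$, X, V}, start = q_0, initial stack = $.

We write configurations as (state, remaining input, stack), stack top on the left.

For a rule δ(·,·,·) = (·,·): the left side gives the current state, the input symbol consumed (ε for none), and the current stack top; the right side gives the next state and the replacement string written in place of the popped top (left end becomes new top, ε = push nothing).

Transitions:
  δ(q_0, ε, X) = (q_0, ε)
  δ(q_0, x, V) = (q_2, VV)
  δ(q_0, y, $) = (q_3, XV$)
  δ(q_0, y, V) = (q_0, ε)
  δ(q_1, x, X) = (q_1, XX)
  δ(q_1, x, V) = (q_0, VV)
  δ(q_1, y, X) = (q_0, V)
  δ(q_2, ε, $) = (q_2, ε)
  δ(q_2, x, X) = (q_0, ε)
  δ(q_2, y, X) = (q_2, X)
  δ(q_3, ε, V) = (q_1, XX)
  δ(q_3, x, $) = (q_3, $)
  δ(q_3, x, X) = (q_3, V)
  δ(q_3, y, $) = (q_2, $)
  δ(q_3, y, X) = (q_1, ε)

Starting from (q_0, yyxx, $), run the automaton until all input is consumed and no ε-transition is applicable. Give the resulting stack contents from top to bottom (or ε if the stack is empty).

VVV$

(q_0, yyxx, $) ⊢ (q_3, yxx, XV$) ⊢ (q_1, xx, V$) ⊢ (q_0, x, VV$) ⊢ (q_2, ε, VVV$)
All input consumed in state q_2 with stack VVV$.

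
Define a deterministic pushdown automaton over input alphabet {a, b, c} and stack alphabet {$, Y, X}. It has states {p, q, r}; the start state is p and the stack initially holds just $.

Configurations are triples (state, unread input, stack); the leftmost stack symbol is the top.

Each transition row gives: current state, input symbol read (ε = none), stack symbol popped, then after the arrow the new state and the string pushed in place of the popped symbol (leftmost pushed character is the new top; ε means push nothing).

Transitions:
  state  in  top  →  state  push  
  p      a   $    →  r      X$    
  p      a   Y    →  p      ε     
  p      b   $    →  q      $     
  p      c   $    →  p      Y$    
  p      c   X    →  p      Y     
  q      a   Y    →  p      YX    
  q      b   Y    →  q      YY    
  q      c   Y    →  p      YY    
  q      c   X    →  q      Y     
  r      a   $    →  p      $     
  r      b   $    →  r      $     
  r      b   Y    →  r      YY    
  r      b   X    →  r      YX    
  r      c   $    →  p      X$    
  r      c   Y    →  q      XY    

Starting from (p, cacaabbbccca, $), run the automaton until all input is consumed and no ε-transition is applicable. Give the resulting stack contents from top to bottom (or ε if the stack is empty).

YYYYX$

(p, cacaabbbccca, $)
  read c, top $: go to p, push Y$ → (p, acaabbbccca, Y$)
  read a, top Y: go to p, push ε → (p, caabbbccca, $)
  read c, top $: go to p, push Y$ → (p, aabbbccca, Y$)
  read a, top Y: go to p, push ε → (p, abbbccca, $)
  read a, top $: go to r, push X$ → (r, bbbccca, X$)
  read b, top X: go to r, push YX → (r, bbccca, YX$)
  read b, top Y: go to r, push YY → (r, bccca, YYX$)
  read b, top Y: go to r, push YY → (r, ccca, YYYX$)
  read c, top Y: go to q, push XY → (q, cca, XYYYX$)
  read c, top X: go to q, push Y → (q, ca, YYYYX$)
  read c, top Y: go to p, push YY → (p, a, YYYYYX$)
  read a, top Y: go to p, push ε → (p, ε, YYYYX$)
All input consumed in state p with stack YYYYX$.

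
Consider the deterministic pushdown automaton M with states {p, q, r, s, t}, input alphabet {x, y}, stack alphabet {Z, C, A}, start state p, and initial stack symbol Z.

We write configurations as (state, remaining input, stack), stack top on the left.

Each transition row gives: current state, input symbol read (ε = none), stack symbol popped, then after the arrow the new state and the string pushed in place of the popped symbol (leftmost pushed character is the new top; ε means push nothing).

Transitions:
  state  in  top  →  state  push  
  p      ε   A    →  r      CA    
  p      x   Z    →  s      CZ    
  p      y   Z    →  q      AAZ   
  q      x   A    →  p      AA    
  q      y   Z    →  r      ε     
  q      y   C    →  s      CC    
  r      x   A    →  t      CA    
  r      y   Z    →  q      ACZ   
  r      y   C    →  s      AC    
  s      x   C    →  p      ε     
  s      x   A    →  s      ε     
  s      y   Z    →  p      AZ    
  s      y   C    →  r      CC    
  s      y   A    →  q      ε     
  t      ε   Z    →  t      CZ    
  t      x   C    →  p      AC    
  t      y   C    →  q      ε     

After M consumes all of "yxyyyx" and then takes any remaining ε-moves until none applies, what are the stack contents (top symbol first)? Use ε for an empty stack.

CAAAZ

(p, yxyyyx, Z)
  read y, top Z: go to q, push AAZ → (q, xyyyx, AAZ)
  read x, top A: go to p, push AA → (p, yyyx, AAAZ)
  ε-move, top A: go to r, push CA → (r, yyyx, CAAAZ)
  read y, top C: go to s, push AC → (s, yyx, ACAAAZ)
  read y, top A: go to q, push ε → (q, yx, CAAAZ)
  read y, top C: go to s, push CC → (s, x, CCAAAZ)
  read x, top C: go to p, push ε → (p, ε, CAAAZ)
All input consumed in state p with stack CAAAZ.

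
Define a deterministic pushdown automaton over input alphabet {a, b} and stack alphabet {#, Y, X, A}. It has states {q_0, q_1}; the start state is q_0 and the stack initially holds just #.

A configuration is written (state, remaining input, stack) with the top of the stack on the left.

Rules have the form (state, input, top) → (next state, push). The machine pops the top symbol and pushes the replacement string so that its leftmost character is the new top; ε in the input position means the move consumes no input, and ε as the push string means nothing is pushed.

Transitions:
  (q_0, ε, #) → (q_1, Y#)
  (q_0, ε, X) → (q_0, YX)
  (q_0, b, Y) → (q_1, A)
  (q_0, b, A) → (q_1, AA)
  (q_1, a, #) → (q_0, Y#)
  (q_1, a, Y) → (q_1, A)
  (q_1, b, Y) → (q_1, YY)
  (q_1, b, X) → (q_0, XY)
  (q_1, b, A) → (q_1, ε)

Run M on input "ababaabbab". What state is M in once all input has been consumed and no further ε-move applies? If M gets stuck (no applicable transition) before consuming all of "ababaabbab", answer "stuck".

stuck

(q_0, ababaabbab, #) ⊢ (q_1, ababaabbab, Y#) ⊢ (q_1, babaabbab, A#) ⊢ (q_1, abaabbab, #) ⊢ (q_0, baabbab, Y#) ⊢ (q_1, aabbab, A#)
No transition for (q_1, a, top A); M blocks with input aabbab remaining.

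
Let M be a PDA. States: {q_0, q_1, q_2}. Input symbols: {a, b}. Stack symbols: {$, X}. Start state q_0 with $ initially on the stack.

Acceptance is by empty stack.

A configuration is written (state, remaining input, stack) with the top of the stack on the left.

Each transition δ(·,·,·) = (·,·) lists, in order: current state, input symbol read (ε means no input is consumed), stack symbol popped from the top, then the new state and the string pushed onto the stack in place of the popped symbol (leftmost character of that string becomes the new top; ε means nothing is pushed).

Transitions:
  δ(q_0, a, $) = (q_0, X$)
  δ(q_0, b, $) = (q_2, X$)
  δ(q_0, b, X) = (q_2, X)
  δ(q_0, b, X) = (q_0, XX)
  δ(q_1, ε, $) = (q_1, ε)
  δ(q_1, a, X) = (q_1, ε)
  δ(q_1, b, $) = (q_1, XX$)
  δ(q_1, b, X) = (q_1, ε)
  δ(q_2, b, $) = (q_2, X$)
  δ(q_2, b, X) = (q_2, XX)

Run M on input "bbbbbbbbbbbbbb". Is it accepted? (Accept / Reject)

No computation consumes all input and empties the stack.

Reject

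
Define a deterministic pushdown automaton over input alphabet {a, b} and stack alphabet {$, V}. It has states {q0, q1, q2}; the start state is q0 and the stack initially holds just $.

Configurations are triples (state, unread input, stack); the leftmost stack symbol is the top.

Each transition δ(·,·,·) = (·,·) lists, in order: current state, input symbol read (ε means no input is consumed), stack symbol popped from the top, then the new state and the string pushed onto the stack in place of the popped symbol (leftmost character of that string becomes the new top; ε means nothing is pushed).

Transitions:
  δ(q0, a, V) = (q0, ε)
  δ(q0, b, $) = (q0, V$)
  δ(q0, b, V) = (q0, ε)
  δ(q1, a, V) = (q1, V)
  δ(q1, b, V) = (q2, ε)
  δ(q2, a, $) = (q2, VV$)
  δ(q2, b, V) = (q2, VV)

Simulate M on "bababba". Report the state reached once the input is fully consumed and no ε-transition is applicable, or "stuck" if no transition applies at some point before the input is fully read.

stuck

(q0, bababba, $)
  read b, top $: go to q0, push V$ → (q0, ababba, V$)
  read a, top V: go to q0, push ε → (q0, babba, $)
  read b, top $: go to q0, push V$ → (q0, abba, V$)
  read a, top V: go to q0, push ε → (q0, bba, $)
  read b, top $: go to q0, push V$ → (q0, ba, V$)
  read b, top V: go to q0, push ε → (q0, a, $)
No transition for (q0, a, top $); M blocks with input a remaining.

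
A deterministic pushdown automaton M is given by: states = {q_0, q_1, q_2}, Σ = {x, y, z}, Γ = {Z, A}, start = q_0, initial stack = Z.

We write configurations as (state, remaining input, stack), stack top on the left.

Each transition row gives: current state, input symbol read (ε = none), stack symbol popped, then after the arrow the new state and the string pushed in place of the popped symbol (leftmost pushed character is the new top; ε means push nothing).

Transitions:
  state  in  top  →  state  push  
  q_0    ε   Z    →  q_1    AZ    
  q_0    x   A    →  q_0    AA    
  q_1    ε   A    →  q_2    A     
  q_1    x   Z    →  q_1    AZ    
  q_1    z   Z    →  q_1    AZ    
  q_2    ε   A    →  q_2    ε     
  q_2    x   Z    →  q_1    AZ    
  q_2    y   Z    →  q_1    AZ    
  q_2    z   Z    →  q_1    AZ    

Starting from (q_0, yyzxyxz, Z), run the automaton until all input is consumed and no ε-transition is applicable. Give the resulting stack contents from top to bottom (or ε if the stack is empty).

Z

(q_0, yyzxyxz, Z)
  ε-move, top Z: go to q_1, push AZ → (q_1, yyzxyxz, AZ)
  ε-move, top A: go to q_2, push A → (q_2, yyzxyxz, AZ)
  ε-move, top A: go to q_2, push ε → (q_2, yyzxyxz, Z)
  read y, top Z: go to q_1, push AZ → (q_1, yzxyxz, AZ)
  ε-move, top A: go to q_2, push A → (q_2, yzxyxz, AZ)
  ε-move, top A: go to q_2, push ε → (q_2, yzxyxz, Z)
  read y, top Z: go to q_1, push AZ → (q_1, zxyxz, AZ)
  ε-move, top A: go to q_2, push A → (q_2, zxyxz, AZ)
  ε-move, top A: go to q_2, push ε → (q_2, zxyxz, Z)
  read z, top Z: go to q_1, push AZ → (q_1, xyxz, AZ)
  ε-move, top A: go to q_2, push A → (q_2, xyxz, AZ)
  ε-move, top A: go to q_2, push ε → (q_2, xyxz, Z)
  read x, top Z: go to q_1, push AZ → (q_1, yxz, AZ)
  ε-move, top A: go to q_2, push A → (q_2, yxz, AZ)
  ε-move, top A: go to q_2, push ε → (q_2, yxz, Z)
  read y, top Z: go to q_1, push AZ → (q_1, xz, AZ)
  ε-move, top A: go to q_2, push A → (q_2, xz, AZ)
  ε-move, top A: go to q_2, push ε → (q_2, xz, Z)
  read x, top Z: go to q_1, push AZ → (q_1, z, AZ)
  ε-move, top A: go to q_2, push A → (q_2, z, AZ)
  ε-move, top A: go to q_2, push ε → (q_2, z, Z)
  read z, top Z: go to q_1, push AZ → (q_1, ε, AZ)
  ε-move, top A: go to q_2, push A → (q_2, ε, AZ)
  ε-move, top A: go to q_2, push ε → (q_2, ε, Z)
All input consumed in state q_2 with stack Z.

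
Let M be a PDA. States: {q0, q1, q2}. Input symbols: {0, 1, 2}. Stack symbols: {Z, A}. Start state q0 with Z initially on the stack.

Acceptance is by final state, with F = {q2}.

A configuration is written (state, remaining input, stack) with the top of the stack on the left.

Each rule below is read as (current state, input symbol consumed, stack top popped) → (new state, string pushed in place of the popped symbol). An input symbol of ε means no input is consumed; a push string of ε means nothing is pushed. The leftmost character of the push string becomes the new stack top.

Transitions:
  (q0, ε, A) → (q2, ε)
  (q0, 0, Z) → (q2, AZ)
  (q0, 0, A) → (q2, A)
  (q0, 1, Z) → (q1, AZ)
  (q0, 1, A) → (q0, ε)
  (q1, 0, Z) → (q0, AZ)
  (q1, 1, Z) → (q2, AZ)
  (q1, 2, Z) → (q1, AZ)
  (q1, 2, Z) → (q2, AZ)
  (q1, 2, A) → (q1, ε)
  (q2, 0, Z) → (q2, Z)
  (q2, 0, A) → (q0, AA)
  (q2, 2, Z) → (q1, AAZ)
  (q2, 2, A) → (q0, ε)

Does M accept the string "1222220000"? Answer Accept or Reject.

Accept

One accepting computation: (q0, 1222220000, Z) ⊢ (q1, 222220000, AZ) ⊢ (q1, 22220000, Z) ⊢ (q1, 2220000, AZ) ⊢ (q1, 220000, Z) ⊢ (q1, 20000, AZ) ⊢ (q1, 0000, Z) ⊢ (q0, 000, AZ) ⊢ (q2, 00, AZ) ⊢ (q0, 0, AAZ) ⊢ (q2, ε, AAZ)
All input consumed and state q2 ∈ F.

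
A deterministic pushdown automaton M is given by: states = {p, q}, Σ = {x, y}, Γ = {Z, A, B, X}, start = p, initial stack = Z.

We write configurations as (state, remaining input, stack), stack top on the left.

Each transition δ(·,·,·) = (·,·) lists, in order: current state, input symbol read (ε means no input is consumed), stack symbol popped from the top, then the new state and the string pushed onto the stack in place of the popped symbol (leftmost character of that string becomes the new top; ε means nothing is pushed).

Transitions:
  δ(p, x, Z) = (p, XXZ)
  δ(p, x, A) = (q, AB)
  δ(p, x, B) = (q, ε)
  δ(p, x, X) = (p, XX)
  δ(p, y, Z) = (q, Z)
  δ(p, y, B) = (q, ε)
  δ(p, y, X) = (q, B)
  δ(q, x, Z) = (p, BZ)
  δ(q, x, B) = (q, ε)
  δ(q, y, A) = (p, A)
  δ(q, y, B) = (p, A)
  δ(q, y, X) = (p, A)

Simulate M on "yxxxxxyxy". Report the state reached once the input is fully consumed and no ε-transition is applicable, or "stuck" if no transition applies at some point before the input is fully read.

(p, yxxxxxyxy, Z) ⊢ (q, xxxxxyxy, Z) ⊢ (p, xxxxyxy, BZ) ⊢ (q, xxxyxy, Z) ⊢ (p, xxyxy, BZ) ⊢ (q, xyxy, Z) ⊢ (p, yxy, BZ) ⊢ (q, xy, Z) ⊢ (p, y, BZ) ⊢ (q, ε, Z)
All input consumed; M is in state q.

q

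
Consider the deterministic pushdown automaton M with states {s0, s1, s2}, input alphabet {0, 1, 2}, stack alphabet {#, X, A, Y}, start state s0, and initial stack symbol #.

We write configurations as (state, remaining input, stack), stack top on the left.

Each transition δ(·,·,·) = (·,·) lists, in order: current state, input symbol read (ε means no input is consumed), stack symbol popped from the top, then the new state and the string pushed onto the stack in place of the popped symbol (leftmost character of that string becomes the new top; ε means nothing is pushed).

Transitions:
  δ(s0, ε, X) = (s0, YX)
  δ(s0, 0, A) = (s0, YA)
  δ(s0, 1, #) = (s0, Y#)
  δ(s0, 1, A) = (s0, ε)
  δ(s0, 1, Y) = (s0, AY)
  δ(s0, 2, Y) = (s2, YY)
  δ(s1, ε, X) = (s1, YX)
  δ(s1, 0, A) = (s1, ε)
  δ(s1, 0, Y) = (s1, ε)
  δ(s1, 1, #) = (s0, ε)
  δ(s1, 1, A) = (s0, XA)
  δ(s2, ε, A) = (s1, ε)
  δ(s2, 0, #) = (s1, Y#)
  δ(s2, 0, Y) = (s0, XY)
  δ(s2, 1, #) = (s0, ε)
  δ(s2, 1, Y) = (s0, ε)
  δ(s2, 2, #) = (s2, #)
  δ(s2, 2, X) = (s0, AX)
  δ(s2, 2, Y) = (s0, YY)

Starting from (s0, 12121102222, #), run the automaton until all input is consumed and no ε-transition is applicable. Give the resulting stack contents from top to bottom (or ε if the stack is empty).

YYYYYAY#

(s0, 12121102222, #)
  read 1, top #: go to s0, push Y# → (s0, 2121102222, Y#)
  read 2, top Y: go to s2, push YY → (s2, 121102222, YY#)
  read 1, top Y: go to s0, push ε → (s0, 21102222, Y#)
  read 2, top Y: go to s2, push YY → (s2, 1102222, YY#)
  read 1, top Y: go to s0, push ε → (s0, 102222, Y#)
  read 1, top Y: go to s0, push AY → (s0, 02222, AY#)
  read 0, top A: go to s0, push YA → (s0, 2222, YAY#)
  read 2, top Y: go to s2, push YY → (s2, 222, YYAY#)
  read 2, top Y: go to s0, push YY → (s0, 22, YYYAY#)
  read 2, top Y: go to s2, push YY → (s2, 2, YYYYAY#)
  read 2, top Y: go to s0, push YY → (s0, ε, YYYYYAY#)
All input consumed in state s0 with stack YYYYYAY#.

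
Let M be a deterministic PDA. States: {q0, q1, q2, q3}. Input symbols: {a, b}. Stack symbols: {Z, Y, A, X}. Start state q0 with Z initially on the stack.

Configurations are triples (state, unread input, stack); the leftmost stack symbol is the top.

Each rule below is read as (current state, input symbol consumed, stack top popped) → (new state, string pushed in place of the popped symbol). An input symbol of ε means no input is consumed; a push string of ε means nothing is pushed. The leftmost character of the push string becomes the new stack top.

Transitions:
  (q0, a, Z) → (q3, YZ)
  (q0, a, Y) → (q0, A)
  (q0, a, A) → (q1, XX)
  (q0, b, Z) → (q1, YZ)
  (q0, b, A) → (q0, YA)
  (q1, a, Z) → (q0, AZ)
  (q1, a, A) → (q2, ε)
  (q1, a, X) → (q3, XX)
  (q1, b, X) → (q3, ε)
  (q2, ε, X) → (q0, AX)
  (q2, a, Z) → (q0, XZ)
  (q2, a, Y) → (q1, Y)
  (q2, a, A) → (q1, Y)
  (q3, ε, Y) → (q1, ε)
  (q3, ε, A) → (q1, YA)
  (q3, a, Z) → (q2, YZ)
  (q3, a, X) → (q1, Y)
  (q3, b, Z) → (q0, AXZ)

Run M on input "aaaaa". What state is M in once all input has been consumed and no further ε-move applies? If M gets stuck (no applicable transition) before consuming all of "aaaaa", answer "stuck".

q1

(q0, aaaaa, Z)
  read a, top Z: go to q3, push YZ → (q3, aaaa, YZ)
  ε-move, top Y: go to q1, push ε → (q1, aaaa, Z)
  read a, top Z: go to q0, push AZ → (q0, aaa, AZ)
  read a, top A: go to q1, push XX → (q1, aa, XXZ)
  read a, top X: go to q3, push XX → (q3, a, XXXZ)
  read a, top X: go to q1, push Y → (q1, ε, YXXZ)
All input consumed; M is in state q1.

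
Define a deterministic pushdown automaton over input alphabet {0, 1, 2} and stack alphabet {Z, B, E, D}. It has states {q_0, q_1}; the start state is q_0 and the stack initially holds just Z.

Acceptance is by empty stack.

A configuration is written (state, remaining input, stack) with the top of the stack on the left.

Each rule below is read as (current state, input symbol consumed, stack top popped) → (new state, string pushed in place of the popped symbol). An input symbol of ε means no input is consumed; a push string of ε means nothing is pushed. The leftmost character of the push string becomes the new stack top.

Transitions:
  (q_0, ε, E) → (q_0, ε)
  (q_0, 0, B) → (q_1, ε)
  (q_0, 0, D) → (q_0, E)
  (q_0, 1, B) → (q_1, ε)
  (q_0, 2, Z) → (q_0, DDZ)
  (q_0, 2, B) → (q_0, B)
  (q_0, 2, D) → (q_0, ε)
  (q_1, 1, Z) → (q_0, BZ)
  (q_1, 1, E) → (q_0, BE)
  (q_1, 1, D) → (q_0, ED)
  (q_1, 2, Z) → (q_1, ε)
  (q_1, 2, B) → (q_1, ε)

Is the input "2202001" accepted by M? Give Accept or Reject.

(q_0, 2202001, Z)
  read 2, top Z: go to q_0, push DDZ → (q_0, 202001, DDZ)
  read 2, top D: go to q_0, push ε → (q_0, 02001, DZ)
  read 0, top D: go to q_0, push E → (q_0, 2001, EZ)
  ε-move, top E: go to q_0, push ε → (q_0, 2001, Z)
  read 2, top Z: go to q_0, push DDZ → (q_0, 001, DDZ)
  read 0, top D: go to q_0, push E → (q_0, 01, EDZ)
  ε-move, top E: go to q_0, push ε → (q_0, 01, DZ)
  read 0, top D: go to q_0, push E → (q_0, 1, EZ)
  ε-move, top E: go to q_0, push ε → (q_0, 1, Z)
No transition applies at (q_0, 1, Z); input not fully consumed.

Reject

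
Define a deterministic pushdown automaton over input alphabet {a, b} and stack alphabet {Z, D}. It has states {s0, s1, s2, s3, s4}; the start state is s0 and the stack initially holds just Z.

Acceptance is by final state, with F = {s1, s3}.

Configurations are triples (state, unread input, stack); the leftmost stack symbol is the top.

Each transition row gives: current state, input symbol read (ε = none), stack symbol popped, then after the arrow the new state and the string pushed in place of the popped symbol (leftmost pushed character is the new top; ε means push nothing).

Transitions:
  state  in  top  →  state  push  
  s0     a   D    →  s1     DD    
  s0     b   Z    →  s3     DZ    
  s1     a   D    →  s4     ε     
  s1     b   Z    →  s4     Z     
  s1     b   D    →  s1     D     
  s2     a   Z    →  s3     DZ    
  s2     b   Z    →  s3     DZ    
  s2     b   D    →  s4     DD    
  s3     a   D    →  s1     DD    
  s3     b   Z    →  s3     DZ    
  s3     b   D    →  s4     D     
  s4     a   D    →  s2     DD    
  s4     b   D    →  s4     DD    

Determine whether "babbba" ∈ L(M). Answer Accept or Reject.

(s0, babbba, Z)
  read b, top Z: go to s3, push DZ → (s3, abbba, DZ)
  read a, top D: go to s1, push DD → (s1, bbba, DDZ)
  read b, top D: go to s1, push D → (s1, bba, DDZ)
  read b, top D: go to s1, push D → (s1, ba, DDZ)
  read b, top D: go to s1, push D → (s1, a, DDZ)
  read a, top D: go to s4, push ε → (s4, ε, DZ)
All input consumed; state s4 ∉ F and no further ε-move applies.

Reject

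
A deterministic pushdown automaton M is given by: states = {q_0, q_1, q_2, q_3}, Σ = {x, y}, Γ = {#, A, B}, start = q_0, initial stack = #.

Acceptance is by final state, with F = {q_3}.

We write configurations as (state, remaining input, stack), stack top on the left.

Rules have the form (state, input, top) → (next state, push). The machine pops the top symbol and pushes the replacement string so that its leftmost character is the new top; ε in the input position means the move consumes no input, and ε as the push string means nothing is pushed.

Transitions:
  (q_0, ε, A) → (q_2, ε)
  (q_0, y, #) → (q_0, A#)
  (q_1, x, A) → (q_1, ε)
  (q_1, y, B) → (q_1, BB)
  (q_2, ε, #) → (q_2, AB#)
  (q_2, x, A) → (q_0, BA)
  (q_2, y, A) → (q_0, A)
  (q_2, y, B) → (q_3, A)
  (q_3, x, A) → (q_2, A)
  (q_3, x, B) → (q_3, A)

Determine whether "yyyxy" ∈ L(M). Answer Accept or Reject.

(q_0, yyyxy, #)
  read y, top #: go to q_0, push A# → (q_0, yyxy, A#)
  ε-move, top A: go to q_2, push ε → (q_2, yyxy, #)
  ε-move, top #: go to q_2, push AB# → (q_2, yyxy, AB#)
  read y, top A: go to q_0, push A → (q_0, yxy, AB#)
  ε-move, top A: go to q_2, push ε → (q_2, yxy, B#)
  read y, top B: go to q_3, push A → (q_3, xy, A#)
  read x, top A: go to q_2, push A → (q_2, y, A#)
  read y, top A: go to q_0, push A → (q_0, ε, A#)
  ε-move, top A: go to q_2, push ε → (q_2, ε, #)
  ε-move, top #: go to q_2, push AB# → (q_2, ε, AB#)
All input consumed; state q_2 ∉ F and no further ε-move applies.

Reject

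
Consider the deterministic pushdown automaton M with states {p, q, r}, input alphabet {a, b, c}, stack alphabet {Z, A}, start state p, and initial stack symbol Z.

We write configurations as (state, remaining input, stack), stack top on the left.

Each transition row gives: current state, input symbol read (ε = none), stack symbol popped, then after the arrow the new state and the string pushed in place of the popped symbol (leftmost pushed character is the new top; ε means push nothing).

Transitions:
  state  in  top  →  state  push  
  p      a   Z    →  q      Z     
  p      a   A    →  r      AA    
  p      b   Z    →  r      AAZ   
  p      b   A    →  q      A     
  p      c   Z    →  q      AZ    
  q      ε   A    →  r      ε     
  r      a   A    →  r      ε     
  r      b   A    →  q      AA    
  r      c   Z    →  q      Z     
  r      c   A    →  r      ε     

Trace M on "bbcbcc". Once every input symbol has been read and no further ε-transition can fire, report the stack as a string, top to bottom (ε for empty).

Z

(p, bbcbcc, Z)
  read b, top Z: go to r, push AAZ → (r, bcbcc, AAZ)
  read b, top A: go to q, push AA → (q, cbcc, AAAZ)
  ε-move, top A: go to r, push ε → (r, cbcc, AAZ)
  read c, top A: go to r, push ε → (r, bcc, AZ)
  read b, top A: go to q, push AA → (q, cc, AAZ)
  ε-move, top A: go to r, push ε → (r, cc, AZ)
  read c, top A: go to r, push ε → (r, c, Z)
  read c, top Z: go to q, push Z → (q, ε, Z)
All input consumed in state q with stack Z.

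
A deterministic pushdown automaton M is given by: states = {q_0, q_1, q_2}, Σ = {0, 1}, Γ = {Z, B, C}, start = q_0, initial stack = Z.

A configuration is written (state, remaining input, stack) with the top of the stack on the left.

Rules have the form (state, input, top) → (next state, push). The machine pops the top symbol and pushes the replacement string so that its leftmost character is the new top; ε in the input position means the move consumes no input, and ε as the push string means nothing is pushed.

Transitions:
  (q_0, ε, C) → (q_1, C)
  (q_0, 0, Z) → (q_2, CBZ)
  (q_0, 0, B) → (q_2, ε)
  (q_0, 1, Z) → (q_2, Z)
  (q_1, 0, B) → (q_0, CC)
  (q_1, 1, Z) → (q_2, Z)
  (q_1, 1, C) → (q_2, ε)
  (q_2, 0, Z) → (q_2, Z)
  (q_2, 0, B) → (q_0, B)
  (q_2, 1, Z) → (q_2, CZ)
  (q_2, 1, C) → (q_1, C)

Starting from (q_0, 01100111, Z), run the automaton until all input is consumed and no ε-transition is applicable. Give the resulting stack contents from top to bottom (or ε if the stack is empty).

Z

(q_0, 01100111, Z)
  read 0, top Z: go to q_2, push CBZ → (q_2, 1100111, CBZ)
  read 1, top C: go to q_1, push C → (q_1, 100111, CBZ)
  read 1, top C: go to q_2, push ε → (q_2, 00111, BZ)
  read 0, top B: go to q_0, push B → (q_0, 0111, BZ)
  read 0, top B: go to q_2, push ε → (q_2, 111, Z)
  read 1, top Z: go to q_2, push CZ → (q_2, 11, CZ)
  read 1, top C: go to q_1, push C → (q_1, 1, CZ)
  read 1, top C: go to q_2, push ε → (q_2, ε, Z)
All input consumed in state q_2 with stack Z.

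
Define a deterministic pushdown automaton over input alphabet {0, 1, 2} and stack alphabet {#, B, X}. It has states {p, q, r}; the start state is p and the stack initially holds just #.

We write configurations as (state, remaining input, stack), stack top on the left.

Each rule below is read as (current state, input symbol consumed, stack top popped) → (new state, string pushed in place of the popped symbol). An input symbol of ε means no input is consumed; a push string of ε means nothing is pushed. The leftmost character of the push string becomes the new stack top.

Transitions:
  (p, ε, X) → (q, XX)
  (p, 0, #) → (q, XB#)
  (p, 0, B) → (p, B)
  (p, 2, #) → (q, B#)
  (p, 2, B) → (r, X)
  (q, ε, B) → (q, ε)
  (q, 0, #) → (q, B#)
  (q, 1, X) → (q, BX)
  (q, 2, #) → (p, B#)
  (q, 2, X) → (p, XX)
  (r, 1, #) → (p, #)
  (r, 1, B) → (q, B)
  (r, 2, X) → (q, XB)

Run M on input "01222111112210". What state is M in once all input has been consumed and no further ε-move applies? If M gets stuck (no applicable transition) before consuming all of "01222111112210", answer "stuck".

stuck

(p, 01222111112210, #)
  read 0, top #: go to q, push XB# → (q, 1222111112210, XB#)
  read 1, top X: go to q, push BX → (q, 222111112210, BXB#)
  ε-move, top B: go to q, push ε → (q, 222111112210, XB#)
  read 2, top X: go to p, push XX → (p, 22111112210, XXB#)
  ε-move, top X: go to q, push XX → (q, 22111112210, XXXB#)
  read 2, top X: go to p, push XX → (p, 2111112210, XXXXB#)
  ε-move, top X: go to q, push XX → (q, 2111112210, XXXXXB#)
  read 2, top X: go to p, push XX → (p, 111112210, XXXXXXB#)
  ε-move, top X: go to q, push XX → (q, 111112210, XXXXXXXB#)
  read 1, top X: go to q, push BX → (q, 11112210, BXXXXXXXB#)
  ε-move, top B: go to q, push ε → (q, 11112210, XXXXXXXB#)
  read 1, top X: go to q, push BX → (q, 1112210, BXXXXXXXB#)
  ε-move, top B: go to q, push ε → (q, 1112210, XXXXXXXB#)
  read 1, top X: go to q, push BX → (q, 112210, BXXXXXXXB#)
  ε-move, top B: go to q, push ε → (q, 112210, XXXXXXXB#)
  read 1, top X: go to q, push BX → (q, 12210, BXXXXXXXB#)
  ε-move, top B: go to q, push ε → (q, 12210, XXXXXXXB#)
  read 1, top X: go to q, push BX → (q, 2210, BXXXXXXXB#)
  ε-move, top B: go to q, push ε → (q, 2210, XXXXXXXB#)
  read 2, top X: go to p, push XX → (p, 210, XXXXXXXXB#)
  ε-move, top X: go to q, push XX → (q, 210, XXXXXXXXXB#)
  read 2, top X: go to p, push XX → (p, 10, XXXXXXXXXXB#)
  ε-move, top X: go to q, push XX → (q, 10, XXXXXXXXXXXB#)
  read 1, top X: go to q, push BX → (q, 0, BXXXXXXXXXXXB#)
  ε-move, top B: go to q, push ε → (q, 0, XXXXXXXXXXXB#)
No transition for (q, 0, top X); M blocks with input 0 remaining.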